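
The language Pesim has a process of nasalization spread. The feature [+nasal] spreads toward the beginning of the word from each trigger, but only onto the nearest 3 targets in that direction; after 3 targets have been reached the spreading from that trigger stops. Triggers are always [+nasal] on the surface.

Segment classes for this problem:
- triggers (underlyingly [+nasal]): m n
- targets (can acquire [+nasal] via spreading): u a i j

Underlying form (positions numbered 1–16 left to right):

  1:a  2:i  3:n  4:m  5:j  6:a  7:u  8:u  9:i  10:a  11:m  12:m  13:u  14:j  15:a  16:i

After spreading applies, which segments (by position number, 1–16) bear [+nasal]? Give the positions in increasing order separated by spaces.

1 2 3 4 8 9 10 11 12

From /n/ at 3 leftward: 2 /i/ → [+nasal]; 1 /a/ → [+nasal]; word edge.
From /m/ at 4 leftward: 3 /n/ is itself a trigger — this domain ends here.
From /m/ at 11 leftward: 10 /a/ → [+nasal]; 9 /i/ → [+nasal]; 8 /u/ → [+nasal]; bound reached.
From /m/ at 12 leftward: 11 /m/ is itself a trigger — this domain ends here.
Targets with no active source: positions 5 6 7 13 14 15 16 stay [-nasal].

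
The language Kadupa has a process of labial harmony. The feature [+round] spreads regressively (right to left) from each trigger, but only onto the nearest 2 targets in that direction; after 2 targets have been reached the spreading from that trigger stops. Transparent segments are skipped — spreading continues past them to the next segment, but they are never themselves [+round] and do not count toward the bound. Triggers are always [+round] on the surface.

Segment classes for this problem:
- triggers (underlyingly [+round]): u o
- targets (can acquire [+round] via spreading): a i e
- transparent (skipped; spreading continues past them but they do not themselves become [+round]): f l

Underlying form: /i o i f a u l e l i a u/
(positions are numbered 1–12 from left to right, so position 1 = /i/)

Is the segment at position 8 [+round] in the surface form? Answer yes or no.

no

From /o/ at 2 leftward: 1 /i/ → [+round]; word edge.
From /u/ at 6 leftward: 5 /a/ → [+round]; 4 /f/ transparent; 3 /i/ → [+round]; bound reached.
From /u/ at 12 leftward: 11 /a/ → [+round]; 10 /i/ → [+round]; bound reached.
Target with no active source: position 8 stays [-round].
[+round] positions on the surface: 1 2 3 5 6 10 11 12.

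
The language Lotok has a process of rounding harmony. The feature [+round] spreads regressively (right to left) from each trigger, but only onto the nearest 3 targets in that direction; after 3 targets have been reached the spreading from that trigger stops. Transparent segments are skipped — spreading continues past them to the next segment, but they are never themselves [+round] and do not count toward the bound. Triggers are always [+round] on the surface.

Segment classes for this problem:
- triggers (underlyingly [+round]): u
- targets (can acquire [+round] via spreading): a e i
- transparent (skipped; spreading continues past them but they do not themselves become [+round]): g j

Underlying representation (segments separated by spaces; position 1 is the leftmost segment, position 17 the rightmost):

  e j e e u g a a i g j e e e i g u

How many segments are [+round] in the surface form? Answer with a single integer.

From /u/ at 5 leftward: 4 /e/ → [+round]; 3 /e/ → [+round]; 2 /j/ transparent; 1 /e/ → [+round]; bound reached.
From /u/ at 17 leftward: 16 /g/ transparent; 15 /i/ → [+round]; 14 /e/ → [+round]; 13 /e/ → [+round]; bound reached.
Targets with no active source: positions 7 8 9 12 stay [-round].
[+round] positions on the surface: 1 3 4 5 13 14 15 17.

8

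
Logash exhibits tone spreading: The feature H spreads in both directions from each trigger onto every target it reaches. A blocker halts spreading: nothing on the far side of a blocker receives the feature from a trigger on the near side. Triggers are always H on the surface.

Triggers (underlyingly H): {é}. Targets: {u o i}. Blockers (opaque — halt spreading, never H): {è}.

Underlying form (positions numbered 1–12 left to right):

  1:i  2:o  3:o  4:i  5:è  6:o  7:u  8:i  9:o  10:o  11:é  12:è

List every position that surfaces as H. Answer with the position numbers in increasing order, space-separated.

From /é/ at 11 rightward: 12 /è/ blocks.
From /é/ at 11 leftward: 10 /o/ → H; 9 /o/ → H; 8 /i/ → H; 7 /u/ → H; 6 /o/ → H; 5 /è/ blocks.
Targets with no active source: positions 1 2 3 4 stay [-high tone].

6 7 8 9 10 11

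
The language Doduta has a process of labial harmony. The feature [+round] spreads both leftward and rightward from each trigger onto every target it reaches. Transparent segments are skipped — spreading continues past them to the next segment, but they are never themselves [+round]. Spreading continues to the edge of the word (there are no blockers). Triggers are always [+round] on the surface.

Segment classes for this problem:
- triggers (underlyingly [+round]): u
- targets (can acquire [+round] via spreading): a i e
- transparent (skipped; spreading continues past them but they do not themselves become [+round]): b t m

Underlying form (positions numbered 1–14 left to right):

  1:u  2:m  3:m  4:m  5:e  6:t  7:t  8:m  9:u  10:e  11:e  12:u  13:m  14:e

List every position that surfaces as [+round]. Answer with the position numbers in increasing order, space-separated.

From /u/ at 1 rightward: 2 /m/ transparent; 3 /m/ transparent; 4 /m/ transparent; 5 /e/ → [+round]; 6 /t/ transparent; 7 /t/ transparent; 8 /m/ transparent; 9 /u/ is itself a trigger — this domain ends here.
From /u/ at 1 leftward: word edge.
From /u/ at 9 rightward: 10 /e/ → [+round]; 11 /e/ → [+round]; 12 /u/ is itself a trigger — this domain ends here.
From /u/ at 9 leftward: 8 /m/ transparent; 7 /t/ transparent; 6 /t/ transparent; 5 /e/ → [+round]; 4 /m/ transparent; 3 /m/ transparent; 2 /m/ transparent; 1 /u/ is itself a trigger — this domain ends here.
From /u/ at 12 rightward: 13 /m/ transparent; 14 /e/ → [+round]; word edge.
From /u/ at 12 leftward: 11 /e/ → [+round]; 10 /e/ → [+round]; 9 /u/ is itself a trigger — this domain ends here.

1 5 9 10 11 12 14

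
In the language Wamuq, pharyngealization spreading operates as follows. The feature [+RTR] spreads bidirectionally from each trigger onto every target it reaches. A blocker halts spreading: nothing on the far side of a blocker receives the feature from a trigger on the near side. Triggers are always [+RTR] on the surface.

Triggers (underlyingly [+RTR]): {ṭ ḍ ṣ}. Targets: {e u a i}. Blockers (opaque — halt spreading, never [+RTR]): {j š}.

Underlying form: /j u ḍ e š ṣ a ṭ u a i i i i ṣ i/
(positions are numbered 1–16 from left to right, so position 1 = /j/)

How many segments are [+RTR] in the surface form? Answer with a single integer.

14

From /ḍ/ at 3 rightward: 4 /e/ → [+RTR]; 5 /š/ blocks.
From /ḍ/ at 3 leftward: 2 /u/ → [+RTR]; 1 /j/ blocks.
From /ṣ/ at 6 rightward: 7 /a/ → [+RTR]; 8 /ṭ/ is itself a trigger — this domain ends here.
From /ṣ/ at 6 leftward: 5 /š/ blocks.
From /ṭ/ at 8 rightward: 9 /u/ → [+RTR]; 10 /a/ → [+RTR]; 11 /i/ → [+RTR]; 12 /i/ → [+RTR]; 13 /i/ → [+RTR]; 14 /i/ → [+RTR]; 15 /ṣ/ is itself a trigger — this domain ends here.
From /ṭ/ at 8 leftward: 7 /a/ → [+RTR]; 6 /ṣ/ is itself a trigger — this domain ends here.
From /ṣ/ at 15 rightward: 16 /i/ → [+RTR]; word edge.
From /ṣ/ at 15 leftward: 14 /i/ → [+RTR]; 13 /i/ → [+RTR]; 12 /i/ → [+RTR]; 11 /i/ → [+RTR]; 10 /a/ → [+RTR]; 9 /u/ → [+RTR]; 8 /ṭ/ is itself a trigger — this domain ends here.
[+RTR] positions on the surface: 2 3 4 6 7 8 9 10 11 12 13 14 15 16.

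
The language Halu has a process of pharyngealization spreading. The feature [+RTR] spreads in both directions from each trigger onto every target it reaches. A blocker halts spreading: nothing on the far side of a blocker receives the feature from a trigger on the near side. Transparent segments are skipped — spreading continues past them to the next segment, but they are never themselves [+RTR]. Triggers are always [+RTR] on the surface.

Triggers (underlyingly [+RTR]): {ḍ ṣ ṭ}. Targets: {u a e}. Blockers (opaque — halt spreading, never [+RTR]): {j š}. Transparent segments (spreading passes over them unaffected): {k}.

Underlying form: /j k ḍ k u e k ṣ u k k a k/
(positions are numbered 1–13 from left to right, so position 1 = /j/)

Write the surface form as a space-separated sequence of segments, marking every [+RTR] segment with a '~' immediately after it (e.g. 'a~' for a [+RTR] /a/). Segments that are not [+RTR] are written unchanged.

From /ḍ/ at 3 rightward: 4 /k/ transparent; 5 /u/ → [+RTR]; 6 /e/ → [+RTR]; 7 /k/ transparent; 8 /ṣ/ is itself a trigger — this domain ends here.
From /ḍ/ at 3 leftward: 2 /k/ transparent; 1 /j/ blocks.
From /ṣ/ at 8 rightward: 9 /u/ → [+RTR]; 10 /k/ transparent; 11 /k/ transparent; 12 /a/ → [+RTR]; 13 /k/ transparent; word edge.
From /ṣ/ at 8 leftward: 7 /k/ transparent; 6 /e/ → [+RTR]; 5 /u/ → [+RTR]; 4 /k/ transparent; 3 /ḍ/ is itself a trigger — this domain ends here.
[+RTR] positions on the surface: 3 5 6 8 9 12.

j k ḍ~ k u~ e~ k ṣ~ u~ k k a~ k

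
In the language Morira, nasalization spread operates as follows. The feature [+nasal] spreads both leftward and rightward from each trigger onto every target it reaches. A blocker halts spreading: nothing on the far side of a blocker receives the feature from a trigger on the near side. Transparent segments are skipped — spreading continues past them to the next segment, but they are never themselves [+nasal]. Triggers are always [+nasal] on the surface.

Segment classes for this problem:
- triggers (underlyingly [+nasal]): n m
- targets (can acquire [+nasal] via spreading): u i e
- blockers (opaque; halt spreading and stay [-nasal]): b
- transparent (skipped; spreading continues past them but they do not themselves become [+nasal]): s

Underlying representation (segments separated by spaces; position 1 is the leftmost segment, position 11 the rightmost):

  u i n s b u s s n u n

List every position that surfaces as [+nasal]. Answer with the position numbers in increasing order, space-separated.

From /n/ at 3 rightward: 4 /s/ transparent; 5 /b/ blocks.
From /n/ at 3 leftward: 2 /i/ → [+nasal]; 1 /u/ → [+nasal]; word edge.
From /n/ at 9 rightward: 10 /u/ → [+nasal]; 11 /n/ is itself a trigger — this domain ends here.
From /n/ at 9 leftward: 8 /s/ transparent; 7 /s/ transparent; 6 /u/ → [+nasal]; 5 /b/ blocks.
From /n/ at 11 rightward: word edge.
From /n/ at 11 leftward: 10 /u/ → [+nasal]; 9 /n/ is itself a trigger — this domain ends here.

1 2 3 6 9 10 11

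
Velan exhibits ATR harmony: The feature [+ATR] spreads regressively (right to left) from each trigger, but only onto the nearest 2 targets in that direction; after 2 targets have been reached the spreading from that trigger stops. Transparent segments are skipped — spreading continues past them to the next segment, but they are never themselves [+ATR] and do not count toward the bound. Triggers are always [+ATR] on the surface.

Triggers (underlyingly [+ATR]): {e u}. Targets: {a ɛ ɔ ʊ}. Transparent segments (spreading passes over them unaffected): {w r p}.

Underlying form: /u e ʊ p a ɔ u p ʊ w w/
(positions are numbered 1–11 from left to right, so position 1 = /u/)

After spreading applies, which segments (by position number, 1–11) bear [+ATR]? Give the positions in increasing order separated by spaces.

1 2 5 6 7

From /u/ at 1 leftward: word edge.
From /e/ at 2 leftward: 1 /u/ is itself a trigger — this domain ends here.
From /u/ at 7 leftward: 6 /ɔ/ → [+ATR]; 5 /a/ → [+ATR]; bound reached.
Targets with no active source: positions 3 9 stay [-ATR].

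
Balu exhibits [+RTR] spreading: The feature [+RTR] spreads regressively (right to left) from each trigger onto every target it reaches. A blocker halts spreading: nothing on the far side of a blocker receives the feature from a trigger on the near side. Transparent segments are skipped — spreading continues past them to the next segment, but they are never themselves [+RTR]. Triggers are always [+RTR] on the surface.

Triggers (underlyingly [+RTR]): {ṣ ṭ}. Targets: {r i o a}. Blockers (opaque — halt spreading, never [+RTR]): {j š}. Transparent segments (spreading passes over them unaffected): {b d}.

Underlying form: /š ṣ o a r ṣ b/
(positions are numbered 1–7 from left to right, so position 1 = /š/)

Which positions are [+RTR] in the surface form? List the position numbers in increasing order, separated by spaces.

From /ṣ/ at 2 leftward: 1 /š/ blocks.
From /ṣ/ at 6 leftward: 5 /r/ → [+RTR]; 4 /a/ → [+RTR]; 3 /o/ → [+RTR]; 2 /ṣ/ is itself a trigger — this domain ends here.

2 3 4 5 6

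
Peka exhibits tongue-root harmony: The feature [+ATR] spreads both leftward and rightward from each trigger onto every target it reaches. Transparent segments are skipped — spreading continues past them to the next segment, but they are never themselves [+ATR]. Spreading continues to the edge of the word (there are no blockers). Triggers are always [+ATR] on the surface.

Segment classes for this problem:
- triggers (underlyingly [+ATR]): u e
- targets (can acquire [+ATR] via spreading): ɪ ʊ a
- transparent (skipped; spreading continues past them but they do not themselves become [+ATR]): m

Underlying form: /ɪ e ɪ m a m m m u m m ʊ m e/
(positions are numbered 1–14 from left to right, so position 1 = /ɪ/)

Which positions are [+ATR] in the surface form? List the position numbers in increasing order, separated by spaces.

From /e/ at 2 rightward: 3 /ɪ/ → [+ATR]; 4 /m/ transparent; 5 /a/ → [+ATR]; 6 /m/ transparent; 7 /m/ transparent; 8 /m/ transparent; 9 /u/ is itself a trigger — this domain ends here.
From /e/ at 2 leftward: 1 /ɪ/ → [+ATR]; word edge.
From /u/ at 9 rightward: 10 /m/ transparent; 11 /m/ transparent; 12 /ʊ/ → [+ATR]; 13 /m/ transparent; 14 /e/ is itself a trigger — this domain ends here.
From /u/ at 9 leftward: 8 /m/ transparent; 7 /m/ transparent; 6 /m/ transparent; 5 /a/ → [+ATR]; 4 /m/ transparent; 3 /ɪ/ → [+ATR]; 2 /e/ is itself a trigger — this domain ends here.
From /e/ at 14 rightward: word edge.
From /e/ at 14 leftward: 13 /m/ transparent; 12 /ʊ/ → [+ATR]; 11 /m/ transparent; 10 /m/ transparent; 9 /u/ is itself a trigger — this domain ends here.

1 2 3 5 9 12 14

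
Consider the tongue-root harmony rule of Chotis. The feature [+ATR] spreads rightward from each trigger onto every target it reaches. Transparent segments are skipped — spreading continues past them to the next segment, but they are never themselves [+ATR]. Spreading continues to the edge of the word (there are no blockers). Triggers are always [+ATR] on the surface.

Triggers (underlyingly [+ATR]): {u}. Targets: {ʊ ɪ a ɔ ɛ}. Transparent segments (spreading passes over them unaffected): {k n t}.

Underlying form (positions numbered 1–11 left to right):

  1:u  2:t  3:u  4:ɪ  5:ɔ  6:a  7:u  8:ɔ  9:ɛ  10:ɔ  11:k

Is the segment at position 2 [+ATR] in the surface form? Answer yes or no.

no

From /u/ at 1 rightward: 2 /t/ transparent; 3 /u/ is itself a trigger — this domain ends here.
From /u/ at 3 rightward: 4 /ɪ/ → [+ATR]; 5 /ɔ/ → [+ATR]; 6 /a/ → [+ATR]; 7 /u/ is itself a trigger — this domain ends here.
From /u/ at 7 rightward: 8 /ɔ/ → [+ATR]; 9 /ɛ/ → [+ATR]; 10 /ɔ/ → [+ATR]; 11 /k/ transparent; word edge.
[+ATR] positions on the surface: 1 3 4 5 6 7 8 9 10.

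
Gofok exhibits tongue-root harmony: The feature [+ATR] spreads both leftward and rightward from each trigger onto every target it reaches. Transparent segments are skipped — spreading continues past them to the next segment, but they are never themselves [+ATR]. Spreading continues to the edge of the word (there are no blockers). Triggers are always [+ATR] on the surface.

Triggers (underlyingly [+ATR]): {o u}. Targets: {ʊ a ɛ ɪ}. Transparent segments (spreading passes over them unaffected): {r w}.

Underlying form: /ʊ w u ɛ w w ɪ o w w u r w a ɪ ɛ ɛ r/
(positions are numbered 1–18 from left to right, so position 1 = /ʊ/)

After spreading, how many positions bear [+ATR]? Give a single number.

10

From /u/ at 3 rightward: 4 /ɛ/ → [+ATR]; 5 /w/ transparent; 6 /w/ transparent; 7 /ɪ/ → [+ATR]; 8 /o/ is itself a trigger — this domain ends here.
From /u/ at 3 leftward: 2 /w/ transparent; 1 /ʊ/ → [+ATR]; word edge.
From /o/ at 8 rightward: 9 /w/ transparent; 10 /w/ transparent; 11 /u/ is itself a trigger — this domain ends here.
From /o/ at 8 leftward: 7 /ɪ/ → [+ATR]; 6 /w/ transparent; 5 /w/ transparent; 4 /ɛ/ → [+ATR]; 3 /u/ is itself a trigger — this domain ends here.
From /u/ at 11 rightward: 12 /r/ transparent; 13 /w/ transparent; 14 /a/ → [+ATR]; 15 /ɪ/ → [+ATR]; 16 /ɛ/ → [+ATR]; 17 /ɛ/ → [+ATR]; 18 /r/ transparent; word edge.
From /u/ at 11 leftward: 10 /w/ transparent; 9 /w/ transparent; 8 /o/ is itself a trigger — this domain ends here.
[+ATR] positions on the surface: 1 3 4 7 8 11 14 15 16 17.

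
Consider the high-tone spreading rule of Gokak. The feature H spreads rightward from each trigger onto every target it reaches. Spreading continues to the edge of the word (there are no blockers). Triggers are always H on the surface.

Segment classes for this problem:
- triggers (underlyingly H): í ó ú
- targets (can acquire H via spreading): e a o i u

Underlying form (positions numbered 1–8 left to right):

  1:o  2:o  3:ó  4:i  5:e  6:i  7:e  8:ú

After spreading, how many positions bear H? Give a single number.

6

From /ó/ at 3 rightward: 4 /i/ → H; 5 /e/ → H; 6 /i/ → H; 7 /e/ → H; 8 /ú/ is itself a trigger — this domain ends here.
From /ú/ at 8 rightward: word edge.
Targets with no active source: positions 1 2 stay [-high tone].
H positions on the surface: 3 4 5 6 7 8.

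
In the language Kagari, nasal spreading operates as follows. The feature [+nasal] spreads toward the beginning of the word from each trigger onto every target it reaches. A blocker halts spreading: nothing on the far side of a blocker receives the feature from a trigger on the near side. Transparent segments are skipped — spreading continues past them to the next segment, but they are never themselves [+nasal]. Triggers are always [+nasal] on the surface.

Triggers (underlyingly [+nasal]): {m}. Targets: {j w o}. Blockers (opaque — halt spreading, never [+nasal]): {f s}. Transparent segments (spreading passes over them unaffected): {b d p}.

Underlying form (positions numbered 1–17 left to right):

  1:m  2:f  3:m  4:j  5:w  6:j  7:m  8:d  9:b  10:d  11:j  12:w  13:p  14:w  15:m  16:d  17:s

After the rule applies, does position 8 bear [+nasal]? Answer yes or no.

no

From /m/ at 1 leftward: word edge.
From /m/ at 3 leftward: 2 /f/ blocks.
From /m/ at 7 leftward: 6 /j/ → [+nasal]; 5 /w/ → [+nasal]; 4 /j/ → [+nasal]; 3 /m/ is itself a trigger — this domain ends here.
From /m/ at 15 leftward: 14 /w/ → [+nasal]; 13 /p/ transparent; 12 /w/ → [+nasal]; 11 /j/ → [+nasal]; 10 /d/ transparent; 9 /b/ transparent; 8 /d/ transparent; 7 /m/ is itself a trigger — this domain ends here.
[+nasal] positions on the surface: 1 3 4 5 6 7 11 12 14 15.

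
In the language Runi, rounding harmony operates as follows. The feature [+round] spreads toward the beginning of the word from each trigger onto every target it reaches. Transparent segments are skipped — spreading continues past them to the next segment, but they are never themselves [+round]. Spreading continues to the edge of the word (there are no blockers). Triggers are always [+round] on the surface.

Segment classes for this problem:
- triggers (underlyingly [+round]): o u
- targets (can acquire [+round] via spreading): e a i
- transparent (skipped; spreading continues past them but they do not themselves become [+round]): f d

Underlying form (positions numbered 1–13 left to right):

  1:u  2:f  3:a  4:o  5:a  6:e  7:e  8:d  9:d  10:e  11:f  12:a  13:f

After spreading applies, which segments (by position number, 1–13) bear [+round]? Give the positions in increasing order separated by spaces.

1 3 4

From /u/ at 1 leftward: word edge.
From /o/ at 4 leftward: 3 /a/ → [+round]; 2 /f/ transparent; 1 /u/ is itself a trigger — this domain ends here.
Targets with no active source: positions 5 6 7 10 12 stay [-round].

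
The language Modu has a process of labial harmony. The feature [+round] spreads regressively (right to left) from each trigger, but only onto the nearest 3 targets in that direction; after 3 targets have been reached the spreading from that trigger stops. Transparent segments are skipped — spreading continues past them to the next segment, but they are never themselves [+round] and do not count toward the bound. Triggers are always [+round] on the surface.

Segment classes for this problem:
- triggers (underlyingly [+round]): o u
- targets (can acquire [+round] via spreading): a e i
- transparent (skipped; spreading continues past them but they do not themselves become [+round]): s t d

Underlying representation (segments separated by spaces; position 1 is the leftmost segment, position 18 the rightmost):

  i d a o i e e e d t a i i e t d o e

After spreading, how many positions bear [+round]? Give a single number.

7

From /o/ at 4 leftward: 3 /a/ → [+round]; 2 /d/ transparent; 1 /i/ → [+round]; word edge.
From /o/ at 17 leftward: 16 /d/ transparent; 15 /t/ transparent; 14 /e/ → [+round]; 13 /i/ → [+round]; 12 /i/ → [+round]; bound reached.
Targets with no active source: positions 5 6 7 8 11 18 stay [-round].
[+round] positions on the surface: 1 3 4 12 13 14 17.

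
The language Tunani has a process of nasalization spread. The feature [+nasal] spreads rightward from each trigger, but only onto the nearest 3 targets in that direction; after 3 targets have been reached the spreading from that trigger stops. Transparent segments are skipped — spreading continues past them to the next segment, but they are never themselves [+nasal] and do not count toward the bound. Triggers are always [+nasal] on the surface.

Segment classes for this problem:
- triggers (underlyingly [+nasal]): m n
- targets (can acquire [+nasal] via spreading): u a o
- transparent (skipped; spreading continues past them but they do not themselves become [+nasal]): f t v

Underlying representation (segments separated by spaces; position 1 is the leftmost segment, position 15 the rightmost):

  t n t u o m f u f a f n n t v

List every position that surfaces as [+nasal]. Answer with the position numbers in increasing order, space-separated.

2 4 5 6 8 10 12 13

From /n/ at 2 rightward: 3 /t/ transparent; 4 /u/ → [+nasal]; 5 /o/ → [+nasal]; 6 /m/ is itself a trigger — this domain ends here.
From /m/ at 6 rightward: 7 /f/ transparent; 8 /u/ → [+nasal]; 9 /f/ transparent; 10 /a/ → [+nasal]; 11 /f/ transparent; 12 /n/ is itself a trigger — this domain ends here.
From /n/ at 12 rightward: 13 /n/ is itself a trigger — this domain ends here.
From /n/ at 13 rightward: 14 /t/ transparent; 15 /v/ transparent; word edge.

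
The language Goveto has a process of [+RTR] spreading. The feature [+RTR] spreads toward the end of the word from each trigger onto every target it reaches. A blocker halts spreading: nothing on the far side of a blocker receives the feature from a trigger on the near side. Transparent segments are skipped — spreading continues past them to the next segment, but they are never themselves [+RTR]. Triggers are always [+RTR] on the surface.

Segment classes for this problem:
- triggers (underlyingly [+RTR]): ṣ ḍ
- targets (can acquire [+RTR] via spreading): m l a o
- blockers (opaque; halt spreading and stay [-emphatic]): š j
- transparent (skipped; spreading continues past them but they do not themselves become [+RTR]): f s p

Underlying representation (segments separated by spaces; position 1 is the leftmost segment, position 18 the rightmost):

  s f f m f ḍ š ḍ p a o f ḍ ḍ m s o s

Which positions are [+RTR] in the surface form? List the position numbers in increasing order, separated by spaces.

6 8 10 11 13 14 15 17

From /ḍ/ at 6 rightward: 7 /š/ blocks.
From /ḍ/ at 8 rightward: 9 /p/ transparent; 10 /a/ → [+RTR]; 11 /o/ → [+RTR]; 12 /f/ transparent; 13 /ḍ/ is itself a trigger — this domain ends here.
From /ḍ/ at 13 rightward: 14 /ḍ/ is itself a trigger — this domain ends here.
From /ḍ/ at 14 rightward: 15 /m/ → [+RTR]; 16 /s/ transparent; 17 /o/ → [+RTR]; 18 /s/ transparent; word edge.
Target with no active source: position 4 stays [-emphatic].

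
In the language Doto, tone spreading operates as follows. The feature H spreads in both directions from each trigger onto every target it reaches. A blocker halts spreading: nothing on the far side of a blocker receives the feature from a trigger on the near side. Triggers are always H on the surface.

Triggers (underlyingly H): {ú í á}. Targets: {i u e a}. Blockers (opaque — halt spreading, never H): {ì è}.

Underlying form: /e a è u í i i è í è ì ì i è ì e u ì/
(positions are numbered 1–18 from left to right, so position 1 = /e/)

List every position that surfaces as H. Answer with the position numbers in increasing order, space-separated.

From /í/ at 5 rightward: 6 /i/ → H; 7 /i/ → H; 8 /è/ blocks.
From /í/ at 5 leftward: 4 /u/ → H; 3 /è/ blocks.
From /í/ at 9 rightward: 10 /è/ blocks.
From /í/ at 9 leftward: 8 /è/ blocks.
Targets with no active source: positions 1 2 13 16 17 stay [-high tone].

4 5 6 7 9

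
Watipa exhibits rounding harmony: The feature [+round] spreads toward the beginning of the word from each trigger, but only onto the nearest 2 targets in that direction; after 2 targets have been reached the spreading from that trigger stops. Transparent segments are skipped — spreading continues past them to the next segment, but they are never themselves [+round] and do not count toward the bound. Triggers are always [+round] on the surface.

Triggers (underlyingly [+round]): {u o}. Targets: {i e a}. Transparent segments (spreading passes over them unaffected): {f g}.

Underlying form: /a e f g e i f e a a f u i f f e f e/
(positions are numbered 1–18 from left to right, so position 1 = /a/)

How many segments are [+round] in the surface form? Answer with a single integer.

3

From /u/ at 12 leftward: 11 /f/ transparent; 10 /a/ → [+round]; 9 /a/ → [+round]; bound reached.
Targets with no active source: positions 1 2 5 6 8 13 16 18 stay [-round].
[+round] positions on the surface: 9 10 12.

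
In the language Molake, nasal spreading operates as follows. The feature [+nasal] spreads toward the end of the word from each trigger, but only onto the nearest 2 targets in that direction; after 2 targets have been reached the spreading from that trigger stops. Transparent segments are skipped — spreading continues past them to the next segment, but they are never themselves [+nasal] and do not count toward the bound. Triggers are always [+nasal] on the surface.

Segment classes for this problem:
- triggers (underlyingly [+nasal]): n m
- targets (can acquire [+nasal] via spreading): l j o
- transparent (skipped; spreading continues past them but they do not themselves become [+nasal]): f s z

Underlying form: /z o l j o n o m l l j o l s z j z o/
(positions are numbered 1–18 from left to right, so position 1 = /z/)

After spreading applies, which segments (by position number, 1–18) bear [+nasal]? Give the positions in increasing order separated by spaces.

From /n/ at 6 rightward: 7 /o/ → [+nasal]; 8 /m/ is itself a trigger — this domain ends here.
From /m/ at 8 rightward: 9 /l/ → [+nasal]; 10 /l/ → [+nasal]; bound reached.
Targets with no active source: positions 2 3 4 5 11 12 13 16 18 stay [-nasal].

6 7 8 9 10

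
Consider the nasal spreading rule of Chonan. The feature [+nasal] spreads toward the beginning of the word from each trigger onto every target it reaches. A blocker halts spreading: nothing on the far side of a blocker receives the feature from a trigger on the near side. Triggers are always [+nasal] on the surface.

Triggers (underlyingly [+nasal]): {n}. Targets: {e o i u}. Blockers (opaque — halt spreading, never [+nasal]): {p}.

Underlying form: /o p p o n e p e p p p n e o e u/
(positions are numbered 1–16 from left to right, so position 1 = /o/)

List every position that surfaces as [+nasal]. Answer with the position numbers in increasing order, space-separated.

4 5 12

From /n/ at 5 leftward: 4 /o/ → [+nasal]; 3 /p/ blocks.
From /n/ at 12 leftward: 11 /p/ blocks.
Targets with no active source: positions 1 6 8 13 14 15 16 stay [-nasal].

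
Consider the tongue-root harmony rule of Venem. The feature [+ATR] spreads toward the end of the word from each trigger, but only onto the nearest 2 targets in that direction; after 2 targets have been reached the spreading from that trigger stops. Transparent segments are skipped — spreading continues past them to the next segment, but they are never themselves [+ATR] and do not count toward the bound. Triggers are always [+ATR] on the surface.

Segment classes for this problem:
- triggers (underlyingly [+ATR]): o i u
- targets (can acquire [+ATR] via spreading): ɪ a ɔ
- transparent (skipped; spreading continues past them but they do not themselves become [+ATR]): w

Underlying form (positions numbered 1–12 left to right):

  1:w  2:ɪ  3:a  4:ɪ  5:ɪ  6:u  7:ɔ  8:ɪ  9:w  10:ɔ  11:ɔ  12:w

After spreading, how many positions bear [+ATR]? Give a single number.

3

From /u/ at 6 rightward: 7 /ɔ/ → [+ATR]; 8 /ɪ/ → [+ATR]; bound reached.
Targets with no active source: positions 2 3 4 5 10 11 stay [-ATR].
[+ATR] positions on the surface: 6 7 8.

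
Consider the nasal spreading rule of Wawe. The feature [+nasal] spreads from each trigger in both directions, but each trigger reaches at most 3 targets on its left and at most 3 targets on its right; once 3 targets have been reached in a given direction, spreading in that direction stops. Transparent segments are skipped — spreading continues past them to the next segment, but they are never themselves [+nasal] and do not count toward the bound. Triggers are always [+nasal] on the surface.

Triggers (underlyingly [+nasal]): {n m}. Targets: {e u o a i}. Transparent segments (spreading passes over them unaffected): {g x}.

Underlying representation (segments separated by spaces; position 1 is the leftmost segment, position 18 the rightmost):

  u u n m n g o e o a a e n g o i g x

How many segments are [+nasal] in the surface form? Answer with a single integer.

14

From /n/ at 3 rightward: 4 /m/ is itself a trigger — this domain ends here.
From /n/ at 3 leftward: 2 /u/ → [+nasal]; 1 /u/ → [+nasal]; word edge.
From /m/ at 4 rightward: 5 /n/ is itself a trigger — this domain ends here.
From /m/ at 4 leftward: 3 /n/ is itself a trigger — this domain ends here.
From /n/ at 5 rightward: 6 /g/ transparent; 7 /o/ → [+nasal]; 8 /e/ → [+nasal]; 9 /o/ → [+nasal]; bound reached.
From /n/ at 5 leftward: 4 /m/ is itself a trigger — this domain ends here.
From /n/ at 13 rightward: 14 /g/ transparent; 15 /o/ → [+nasal]; 16 /i/ → [+nasal]; 17 /g/ transparent; 18 /x/ transparent; word edge.
From /n/ at 13 leftward: 12 /e/ → [+nasal]; 11 /a/ → [+nasal]; 10 /a/ → [+nasal]; bound reached.
[+nasal] positions on the surface: 1 2 3 4 5 7 8 9 10 11 12 13 15 16.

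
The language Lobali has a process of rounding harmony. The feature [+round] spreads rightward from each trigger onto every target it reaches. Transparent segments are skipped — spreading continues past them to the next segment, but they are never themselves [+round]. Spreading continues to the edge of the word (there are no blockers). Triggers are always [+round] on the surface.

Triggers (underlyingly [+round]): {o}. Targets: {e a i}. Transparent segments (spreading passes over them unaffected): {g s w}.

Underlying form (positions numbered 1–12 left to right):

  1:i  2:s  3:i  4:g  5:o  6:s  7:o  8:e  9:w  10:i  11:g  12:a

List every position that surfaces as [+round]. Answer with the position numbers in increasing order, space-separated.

5 7 8 10 12

From /o/ at 5 rightward: 6 /s/ transparent; 7 /o/ is itself a trigger — this domain ends here.
From /o/ at 7 rightward: 8 /e/ → [+round]; 9 /w/ transparent; 10 /i/ → [+round]; 11 /g/ transparent; 12 /a/ → [+round]; word edge.
Targets with no active source: positions 1 3 stay [-round].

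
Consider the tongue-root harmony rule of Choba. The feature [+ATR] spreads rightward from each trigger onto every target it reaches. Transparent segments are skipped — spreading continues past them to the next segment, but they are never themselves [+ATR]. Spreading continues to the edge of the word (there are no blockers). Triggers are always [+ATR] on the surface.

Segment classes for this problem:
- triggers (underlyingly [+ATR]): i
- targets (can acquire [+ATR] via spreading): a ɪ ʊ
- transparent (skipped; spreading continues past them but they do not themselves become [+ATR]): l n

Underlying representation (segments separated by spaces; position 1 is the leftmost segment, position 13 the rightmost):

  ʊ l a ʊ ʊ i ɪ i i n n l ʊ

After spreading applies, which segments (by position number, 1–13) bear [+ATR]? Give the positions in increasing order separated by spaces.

6 7 8 9 13

From /i/ at 6 rightward: 7 /ɪ/ → [+ATR]; 8 /i/ is itself a trigger — this domain ends here.
From /i/ at 8 rightward: 9 /i/ is itself a trigger — this domain ends here.
From /i/ at 9 rightward: 10 /n/ transparent; 11 /n/ transparent; 12 /l/ transparent; 13 /ʊ/ → [+ATR]; word edge.
Targets with no active source: positions 1 3 4 5 stay [-ATR].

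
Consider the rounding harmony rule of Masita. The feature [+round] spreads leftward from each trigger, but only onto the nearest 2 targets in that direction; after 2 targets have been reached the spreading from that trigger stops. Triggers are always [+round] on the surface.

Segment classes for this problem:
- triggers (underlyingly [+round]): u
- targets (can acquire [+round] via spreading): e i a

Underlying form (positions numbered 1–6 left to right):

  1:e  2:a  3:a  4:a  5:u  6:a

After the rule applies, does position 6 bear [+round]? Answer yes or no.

From /u/ at 5 leftward: 4 /a/ → [+round]; 3 /a/ → [+round]; bound reached.
Targets with no active source: positions 1 2 6 stay [-round].
[+round] positions on the surface: 3 4 5.

no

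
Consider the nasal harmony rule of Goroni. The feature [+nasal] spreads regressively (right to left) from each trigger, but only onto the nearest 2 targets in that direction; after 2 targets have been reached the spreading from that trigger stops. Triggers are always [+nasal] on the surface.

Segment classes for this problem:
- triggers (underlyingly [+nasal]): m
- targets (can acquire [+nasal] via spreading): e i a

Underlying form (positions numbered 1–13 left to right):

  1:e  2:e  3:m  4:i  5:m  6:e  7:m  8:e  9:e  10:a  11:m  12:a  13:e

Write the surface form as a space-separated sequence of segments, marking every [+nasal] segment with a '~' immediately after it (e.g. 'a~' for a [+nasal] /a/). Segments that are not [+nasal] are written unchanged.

e~ e~ m~ i~ m~ e~ m~ e e~ a~ m~ a e

From /m/ at 3 leftward: 2 /e/ → [+nasal]; 1 /e/ → [+nasal]; bound reached.
From /m/ at 5 leftward: 4 /i/ → [+nasal]; 3 /m/ is itself a trigger — this domain ends here.
From /m/ at 7 leftward: 6 /e/ → [+nasal]; 5 /m/ is itself a trigger — this domain ends here.
From /m/ at 11 leftward: 10 /a/ → [+nasal]; 9 /e/ → [+nasal]; bound reached.
Targets with no active source: positions 8 12 13 stay [-nasal].
[+nasal] positions on the surface: 1 2 3 4 5 6 7 9 10 11.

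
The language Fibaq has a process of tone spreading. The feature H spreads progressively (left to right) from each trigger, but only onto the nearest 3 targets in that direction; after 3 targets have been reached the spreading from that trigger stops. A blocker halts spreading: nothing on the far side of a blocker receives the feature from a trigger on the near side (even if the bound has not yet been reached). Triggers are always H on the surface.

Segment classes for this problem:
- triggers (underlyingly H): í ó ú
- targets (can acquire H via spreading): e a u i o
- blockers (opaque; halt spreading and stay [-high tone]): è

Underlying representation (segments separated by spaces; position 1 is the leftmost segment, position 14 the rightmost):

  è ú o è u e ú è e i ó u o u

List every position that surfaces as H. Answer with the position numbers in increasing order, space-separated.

From /ú/ at 2 rightward: 3 /o/ → H; 4 /è/ blocks.
From /ú/ at 7 rightward: 8 /è/ blocks.
From /ó/ at 11 rightward: 12 /u/ → H; 13 /o/ → H; 14 /u/ → H; bound reached.
Targets with no active source: positions 5 6 9 10 stay [-high tone].

2 3 7 11 12 13 14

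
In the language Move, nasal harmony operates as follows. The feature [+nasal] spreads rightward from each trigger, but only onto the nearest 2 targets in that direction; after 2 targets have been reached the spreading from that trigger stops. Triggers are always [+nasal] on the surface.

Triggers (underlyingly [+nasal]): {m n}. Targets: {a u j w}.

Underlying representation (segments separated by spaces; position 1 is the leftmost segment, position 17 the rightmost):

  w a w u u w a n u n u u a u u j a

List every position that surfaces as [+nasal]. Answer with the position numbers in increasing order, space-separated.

8 9 10 11 12

From /n/ at 8 rightward: 9 /u/ → [+nasal]; 10 /n/ is itself a trigger — this domain ends here.
From /n/ at 10 rightward: 11 /u/ → [+nasal]; 12 /u/ → [+nasal]; bound reached.
Targets with no active source: positions 1 2 3 4 5 6 7 13 14 15 16 17 stay [-nasal].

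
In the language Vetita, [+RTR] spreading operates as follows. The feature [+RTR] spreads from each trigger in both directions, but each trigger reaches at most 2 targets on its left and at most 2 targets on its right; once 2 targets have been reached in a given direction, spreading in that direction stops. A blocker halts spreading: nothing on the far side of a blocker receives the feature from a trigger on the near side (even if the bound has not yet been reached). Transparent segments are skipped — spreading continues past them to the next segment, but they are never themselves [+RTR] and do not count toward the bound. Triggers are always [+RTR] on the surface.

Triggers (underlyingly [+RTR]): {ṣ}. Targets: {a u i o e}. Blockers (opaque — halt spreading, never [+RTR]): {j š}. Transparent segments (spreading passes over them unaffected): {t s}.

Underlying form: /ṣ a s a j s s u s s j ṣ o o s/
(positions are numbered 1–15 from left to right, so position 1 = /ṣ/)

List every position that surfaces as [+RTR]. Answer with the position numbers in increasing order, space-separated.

From /ṣ/ at 1 rightward: 2 /a/ → [+RTR]; 3 /s/ transparent; 4 /a/ → [+RTR]; bound reached.
From /ṣ/ at 1 leftward: word edge.
From /ṣ/ at 12 rightward: 13 /o/ → [+RTR]; 14 /o/ → [+RTR]; bound reached.
From /ṣ/ at 12 leftward: 11 /j/ blocks.
Target with no active source: position 8 stays [-emphatic].

1 2 4 12 13 14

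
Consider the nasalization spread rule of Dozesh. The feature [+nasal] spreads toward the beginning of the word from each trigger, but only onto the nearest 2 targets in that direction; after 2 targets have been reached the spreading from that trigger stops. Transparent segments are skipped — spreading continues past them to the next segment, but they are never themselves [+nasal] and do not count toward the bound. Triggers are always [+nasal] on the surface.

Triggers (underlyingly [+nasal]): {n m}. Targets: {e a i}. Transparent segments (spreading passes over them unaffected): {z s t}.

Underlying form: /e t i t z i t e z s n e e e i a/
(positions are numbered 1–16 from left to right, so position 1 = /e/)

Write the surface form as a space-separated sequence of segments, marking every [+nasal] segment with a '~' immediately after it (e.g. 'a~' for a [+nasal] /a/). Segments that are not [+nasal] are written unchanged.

e t i t z i~ t e~ z s n~ e e e i a

From /n/ at 11 leftward: 10 /s/ transparent; 9 /z/ transparent; 8 /e/ → [+nasal]; 7 /t/ transparent; 6 /i/ → [+nasal]; bound reached.
Targets with no active source: positions 1 3 12 13 14 15 16 stay [-nasal].
[+nasal] positions on the surface: 6 8 11.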